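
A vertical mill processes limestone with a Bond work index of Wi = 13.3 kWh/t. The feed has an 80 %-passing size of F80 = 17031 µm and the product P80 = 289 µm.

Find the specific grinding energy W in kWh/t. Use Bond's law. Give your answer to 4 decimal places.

W = 10 Wi (1/√P80 − 1/√F80)  [Bond]
1/√289 = 0.058824;  1/√17031 = 0.007663
W = 10·13.3·(0.058824 − 0.007663) = 6.8044 kWh/t

W = 6.8044 kWh/t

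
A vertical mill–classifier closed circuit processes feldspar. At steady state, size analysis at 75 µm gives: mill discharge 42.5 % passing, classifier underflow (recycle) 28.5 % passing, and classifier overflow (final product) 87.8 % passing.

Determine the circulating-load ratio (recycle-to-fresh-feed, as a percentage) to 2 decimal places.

CL = 323.57 %

Mass balance on the −75 µm fraction:
r = (o − d)/(d − u)
r = (87.8 − 42.5)/(42.5 − 28.5) = 45.3/14.0 = 3.2357
CL = 100·r = 323.57 %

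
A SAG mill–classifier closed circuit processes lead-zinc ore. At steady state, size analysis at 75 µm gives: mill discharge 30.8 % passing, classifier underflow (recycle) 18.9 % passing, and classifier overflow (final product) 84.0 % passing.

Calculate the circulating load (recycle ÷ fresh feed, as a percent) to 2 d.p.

CL = 447.06 %

Two-product formula at 75 µm:
(1+r)·d = r·u + o ⇒ r = (o−d)/(d−u)
r = (84.0 − 30.8)/(30.8 − 18.9) = 53.2/11.9 = 4.4706
CL = 100·r = 447.06 %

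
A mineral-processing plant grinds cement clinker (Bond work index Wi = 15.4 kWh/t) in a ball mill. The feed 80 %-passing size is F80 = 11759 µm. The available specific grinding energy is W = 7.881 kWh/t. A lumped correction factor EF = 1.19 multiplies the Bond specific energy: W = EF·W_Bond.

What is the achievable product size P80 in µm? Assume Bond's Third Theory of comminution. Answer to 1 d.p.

W = 10 Wi (P80^-0.5 − F80^-0.5)
W_Bond = W / EF = 7.881 / 1.19 = 6.6227 kWh/t
P80^(−½) = W_Bond/(10 Wi) + F80^(−½)
  = 6.6227/(10·15.4) + 1/√11759 = 0.043004 + 0.009222 = 0.052226
P80 = (1/0.052226)² = 19.1475² = 366.63 µm

P80 = 366.6 µm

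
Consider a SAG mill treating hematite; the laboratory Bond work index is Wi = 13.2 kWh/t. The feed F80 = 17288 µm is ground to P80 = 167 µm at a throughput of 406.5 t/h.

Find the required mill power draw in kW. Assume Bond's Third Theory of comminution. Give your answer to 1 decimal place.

W = 10 Wi (1/√P80 − 1/√F80)  [Bond]
W = 10·13.2·(1/√167 − 1/√17288) = 10·13.2·(0.069777) = 9.2105 kWh/t
Power = W × throughput = 9.2105 kWh/t × 406.5 t/h = 3744.1 kW

P = 3744.1 kW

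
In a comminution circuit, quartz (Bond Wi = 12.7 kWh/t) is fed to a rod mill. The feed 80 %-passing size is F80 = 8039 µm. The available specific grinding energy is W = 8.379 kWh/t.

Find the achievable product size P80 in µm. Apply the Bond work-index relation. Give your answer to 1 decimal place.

P80 = 168.1 µm

Bond:  W = 10 Wi (1/√P − 1/√F)
⇒ 1/√P80 = W/(10·Wi) + 1/√F80
  = 8.3790/(10·12.7) + 1/√8039 = 0.065976 + 0.011153 = 0.077130
P80 = (1/0.077130)² = 12.9652² = 168.10 µm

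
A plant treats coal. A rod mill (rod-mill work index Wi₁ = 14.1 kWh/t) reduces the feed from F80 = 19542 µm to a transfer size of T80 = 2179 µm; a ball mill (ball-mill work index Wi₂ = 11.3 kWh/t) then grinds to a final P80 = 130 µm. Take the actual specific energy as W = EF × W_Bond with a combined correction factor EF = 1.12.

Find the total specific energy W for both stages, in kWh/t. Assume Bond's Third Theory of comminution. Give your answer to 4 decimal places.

W = 10 Wi (P80^-0.5 − F80^-0.5)
Stage 1 (19542→2179 µm, Wi₁=14.1): W₁ = 10·14.1·(0.021423 − 0.007153) = 2.0119 kWh/t
Stage 2 (2179→130 µm, Wi₂=11.3): W₂ = 10·11.3·(0.087706 − 0.021423) = 7.4900 kWh/t
W = W₁ + W₂ = 2.0119 + 7.4900 = 9.5020 kWh/t
Corrected W = EF·W_Bond = 1.12·9.5020 = 10.6422 kWh/t

W = 10.6422 kWh/t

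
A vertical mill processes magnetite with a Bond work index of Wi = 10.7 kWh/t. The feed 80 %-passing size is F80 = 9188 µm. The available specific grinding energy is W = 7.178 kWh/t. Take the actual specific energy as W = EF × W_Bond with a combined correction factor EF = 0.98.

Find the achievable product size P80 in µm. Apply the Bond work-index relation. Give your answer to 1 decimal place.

P80 = 160.7 µm

W = 10·Wi·(P80^(-½) − F80^(-½))
W_Bond = W / EF = 7.178 / 0.98 = 7.3245 kWh/t
⇒ 1/√P80 = W_Bond/(10·Wi) + 1/√F80
  = 7.3245/(10·10.7) + 1/√9188 = 0.068453 + 0.010433 = 0.078886
P80 = (1/0.078886)² = 12.6766² = 160.70 µm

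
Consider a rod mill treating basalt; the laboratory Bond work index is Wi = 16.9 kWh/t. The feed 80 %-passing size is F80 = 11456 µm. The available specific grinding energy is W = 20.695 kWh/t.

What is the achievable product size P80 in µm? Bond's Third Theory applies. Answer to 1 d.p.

P80 = 57.6 µm

W = 10·Wi·(P80^(-½) − F80^(-½))
⇒ 1/√P80 = W/(10·Wi) + 1/√F80
  = 20.6950/(10·16.9) + 1/√11456 = 0.122456 + 0.009343 = 0.131799
P80 = (1/0.131799)² = 7.5873² = 57.57 µm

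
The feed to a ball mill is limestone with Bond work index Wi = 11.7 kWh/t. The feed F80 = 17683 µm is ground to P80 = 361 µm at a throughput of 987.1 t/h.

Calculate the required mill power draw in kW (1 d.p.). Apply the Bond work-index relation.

W = 10 Wi (P80^-0.5 − F80^-0.5)
W = 10·11.7·(1/√361 − 1/√17683) = 10·11.7·(0.045112) = 5.2780 kWh/t
P = W·T = 5.2780·987.1 = 5210.0 kW

P = 5210.0 kW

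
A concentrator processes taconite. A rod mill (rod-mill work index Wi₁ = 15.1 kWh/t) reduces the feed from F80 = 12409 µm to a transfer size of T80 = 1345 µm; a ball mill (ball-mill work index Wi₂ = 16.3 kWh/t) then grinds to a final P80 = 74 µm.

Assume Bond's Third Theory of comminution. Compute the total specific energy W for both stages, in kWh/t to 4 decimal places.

W = 17.2656 kWh/t

W = 10·Wi·(P80^(-½) − F80^(-½))
Stage 1 (12409→1345 µm, Wi₁=15.1): W₁ = 10·15.1·(0.027267 − 0.008977) = 2.7618 kWh/t
Stage 2 (1345→74 µm, Wi₂=16.3): W₂ = 10·16.3·(0.116248 − 0.027267) = 14.5038 kWh/t
W = W₁ + W₂ = 2.7618 + 14.5038 = 17.2656 kWh/t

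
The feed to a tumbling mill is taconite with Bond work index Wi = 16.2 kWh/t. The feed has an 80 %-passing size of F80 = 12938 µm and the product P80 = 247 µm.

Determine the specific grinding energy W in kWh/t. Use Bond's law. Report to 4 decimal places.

W = 8.8836 kWh/t

W_Bond = 10·Wi·(1/√P₈₀ − 1/√F₈₀)
1/√247 = 0.063628;  1/√12938 = 0.008792
W = 10·16.2·(0.063628 − 0.008792) = 8.8836 kWh/t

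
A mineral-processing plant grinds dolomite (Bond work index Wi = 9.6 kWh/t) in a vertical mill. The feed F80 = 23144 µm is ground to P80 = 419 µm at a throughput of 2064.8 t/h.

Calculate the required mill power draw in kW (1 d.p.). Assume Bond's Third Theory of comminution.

P = 8380.8 kW

W_Bond = 10·Wi·(1/√P₈₀ − 1/√F₈₀)
W = 10·9.6·(1/√419 − 1/√23144) = 10·9.6·(0.042280) = 4.0589 kWh/t
P_mill = W·ṁ = 4.0589·2064.8 = 8380.8 kW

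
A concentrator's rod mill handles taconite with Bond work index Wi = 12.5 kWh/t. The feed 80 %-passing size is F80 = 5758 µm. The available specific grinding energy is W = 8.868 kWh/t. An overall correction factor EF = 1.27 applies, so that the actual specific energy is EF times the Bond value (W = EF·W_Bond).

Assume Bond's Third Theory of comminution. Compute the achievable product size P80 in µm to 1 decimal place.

W = 10·Wi·(P80^(-½) − F80^(-½))
W_Bond = W / EF = 8.868 / 1.27 = 6.9827 kWh/t
1/√P80 = 1/√F80 + W_Bond/(10·Wi)
  = 6.9827/(10·12.5) + 1/√5758 = 0.055861 + 0.013178 = 0.069040
P80 = (1/0.069040)² = 14.4844² = 209.80 µm

P80 = 209.8 µm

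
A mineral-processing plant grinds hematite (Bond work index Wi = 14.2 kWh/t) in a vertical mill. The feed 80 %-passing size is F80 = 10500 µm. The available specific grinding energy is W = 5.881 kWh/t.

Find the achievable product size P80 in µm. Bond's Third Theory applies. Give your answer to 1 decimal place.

P80 = 381.9 µm

Bond:  W = 10 Wi (1/√P − 1/√F)
⇒ 1/√P80 = W/(10 Wi) + 1/√F80
  = 5.8810/(10·14.2) + 1/√10500 = 0.041415 + 0.009759 = 0.051174
P80 = (1/0.051174)² = 19.5410² = 381.85 µm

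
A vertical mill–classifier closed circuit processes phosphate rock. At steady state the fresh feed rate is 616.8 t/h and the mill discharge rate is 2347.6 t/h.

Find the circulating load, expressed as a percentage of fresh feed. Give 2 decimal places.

M = F + R at steady state, so:
R = M − F = 2347.6 − 616.8 = 1730.8 t/h
CL = 100·R/F = 100·1730.8/616.8 = 280.61 %

CL = 280.61 %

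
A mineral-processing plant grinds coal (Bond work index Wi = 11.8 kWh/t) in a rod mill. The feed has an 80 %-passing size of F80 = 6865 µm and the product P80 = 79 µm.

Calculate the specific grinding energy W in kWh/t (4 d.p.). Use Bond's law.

W = 11.8519 kWh/t

Bond:  W = 10 Wi (1/√P − 1/√F)
1/√79 = 0.112509;  1/√6865 = 0.012069
W = 10·11.8·(0.112509 − 0.012069) = 11.8519 kWh/t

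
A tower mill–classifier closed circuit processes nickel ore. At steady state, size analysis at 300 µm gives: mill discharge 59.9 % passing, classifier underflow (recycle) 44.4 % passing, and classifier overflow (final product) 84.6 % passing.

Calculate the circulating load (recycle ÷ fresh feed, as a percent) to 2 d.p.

Mass balance on the −300 µm fraction:
Fd + Rd = Ru + Fo ⇒ R/F = (o−d)/(d−u)
r = (84.6 − 59.9)/(59.9 − 44.4) = 24.7/15.5 = 1.5935
CL = 100·r = 159.35 %

CL = 159.35 %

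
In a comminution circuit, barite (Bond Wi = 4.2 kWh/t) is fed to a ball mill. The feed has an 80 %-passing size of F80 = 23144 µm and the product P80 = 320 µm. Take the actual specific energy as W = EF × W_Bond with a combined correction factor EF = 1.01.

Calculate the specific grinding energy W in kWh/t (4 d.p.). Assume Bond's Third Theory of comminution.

W = 10 Wi (1/√P80 − 1/√F80)  [Bond]
1/√320 = 0.055902;  1/√23144 = 0.006573
W = 10·4.2·(0.055902 − 0.006573) = 2.0718 kWh/t
With EF = 1.01: W = 2.0718·1.01 = 2.0925 kWh/t

W = 2.0925 kWh/t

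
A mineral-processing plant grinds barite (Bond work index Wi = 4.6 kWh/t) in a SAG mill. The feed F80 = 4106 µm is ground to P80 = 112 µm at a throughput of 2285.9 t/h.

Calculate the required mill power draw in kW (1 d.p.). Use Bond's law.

Bond: W = 10·Wi·(1/√P80 − 1/√F80)
W = 10·4.6·(1/√112 − 1/√4106) = 10·4.6·(0.078885) = 3.6287 kWh/t
Power = W × throughput = 3.6287 kWh/t × 2285.9 t/h = 8294.9 kW

P = 8294.9 kW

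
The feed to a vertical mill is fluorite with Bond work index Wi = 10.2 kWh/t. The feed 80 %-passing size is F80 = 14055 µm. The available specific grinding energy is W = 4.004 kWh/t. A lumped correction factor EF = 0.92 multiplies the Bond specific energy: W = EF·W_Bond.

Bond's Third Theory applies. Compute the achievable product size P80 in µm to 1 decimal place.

W = 10·Wi·(P80^(-½) − F80^(-½))
W_Bond = W / EF = 4.004 / 0.92 = 4.3522 kWh/t
1/√P80 = 1/√F80 + W_Bond/(10·Wi)
  = 4.3522/(10·10.2) + 1/√14055 = 0.042668 + 0.008435 = 0.051103
P80 = (1/0.051103)² = 19.5682² = 382.91 µm

P80 = 382.9 µm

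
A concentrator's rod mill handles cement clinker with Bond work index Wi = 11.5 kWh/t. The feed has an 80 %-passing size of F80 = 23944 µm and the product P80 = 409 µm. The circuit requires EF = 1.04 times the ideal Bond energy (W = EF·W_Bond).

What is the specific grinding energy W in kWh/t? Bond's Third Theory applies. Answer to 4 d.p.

W = 5.1409 kWh/t

W_Bond = 10·Wi·(1/√P₈₀ − 1/√F₈₀)
1/√409 = 0.049447;  1/√23944 = 0.006463
W = 10·11.5·(0.049447 − 0.006463) = 4.9432 kWh/t
Corrected W = EF·W_Bond = 1.04·4.9432 = 5.1409 kWh/t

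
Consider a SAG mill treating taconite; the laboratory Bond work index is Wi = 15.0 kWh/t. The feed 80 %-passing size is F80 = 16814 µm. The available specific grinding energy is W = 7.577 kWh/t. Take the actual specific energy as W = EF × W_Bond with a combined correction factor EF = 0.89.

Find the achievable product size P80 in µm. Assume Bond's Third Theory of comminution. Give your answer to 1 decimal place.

Bond:  W = 10 Wi (1/√P − 1/√F)
W_Bond = W / EF = 7.577 / 0.89 = 8.5135 kWh/t
1/√P80 = 1/√F80 + W_Bond/(10·Wi)
  = 8.5135/(10·15.0) + 1/√16814 = 0.056757 + 0.007712 = 0.064469
P80 = (1/0.064469)² = 15.5114² = 240.61 µm

P80 = 240.6 µm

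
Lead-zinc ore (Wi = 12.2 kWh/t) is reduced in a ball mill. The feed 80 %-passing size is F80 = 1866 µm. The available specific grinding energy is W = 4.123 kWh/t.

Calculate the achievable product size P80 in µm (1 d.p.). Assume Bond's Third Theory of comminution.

P80 = 308.4 µm

W = 10 Wi / √P80 − 10 Wi / √F80
⇒ 1/√P80 = W/(10 Wi) + 1/√F80
  = 4.1230/(10·12.2) + 1/√1866 = 0.033795 + 0.023150 = 0.056945
P80 = (1/0.056945)² = 17.5609² = 308.38 µm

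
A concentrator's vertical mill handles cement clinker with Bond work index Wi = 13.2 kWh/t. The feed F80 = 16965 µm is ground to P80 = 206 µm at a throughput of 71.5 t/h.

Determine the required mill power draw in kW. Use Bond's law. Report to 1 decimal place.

P = 585.1 kW

W = 10 Wi (1/√P80 − 1/√F80)  [Bond]
W = 10·13.2·(1/√206 − 1/√16965) = 10·13.2·(0.061996) = 8.1834 kWh/t
P = W·T = 8.1834·71.5 = 585.1 kW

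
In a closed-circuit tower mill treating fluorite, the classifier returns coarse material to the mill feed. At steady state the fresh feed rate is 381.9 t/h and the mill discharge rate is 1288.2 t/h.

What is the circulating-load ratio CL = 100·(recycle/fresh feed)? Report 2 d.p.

CL = 237.31 %

M = F + R at steady state, so:
R = M − F = 1288.2 − 381.9 = 906.3 t/h
CL = 100·R/F = 100·906.3/381.9 = 237.31 %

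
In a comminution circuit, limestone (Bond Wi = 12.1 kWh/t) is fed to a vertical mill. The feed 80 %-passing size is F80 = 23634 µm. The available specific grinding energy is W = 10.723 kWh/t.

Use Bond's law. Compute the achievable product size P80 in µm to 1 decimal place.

W = 10·Wi·(P80^(-½) − F80^(-½))
P80^(−½) = W/(10 Wi) + F80^(−½)
  = 10.7230/(10·12.1) + 1/√23634 = 0.088620 + 0.006505 = 0.095125
P80 = (1/0.095125)² = 10.5125² = 110.51 µm

P80 = 110.5 µm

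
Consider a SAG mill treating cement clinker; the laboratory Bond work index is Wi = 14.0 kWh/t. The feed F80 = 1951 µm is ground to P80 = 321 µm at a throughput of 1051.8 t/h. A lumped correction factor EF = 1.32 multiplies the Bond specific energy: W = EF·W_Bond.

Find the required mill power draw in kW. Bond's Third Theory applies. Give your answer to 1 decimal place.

W = 10 Wi / √P80 − 10 Wi / √F80
W = 10·14.0·(1/√321 − 1/√1951) = 10·14.0·(0.033175) = 4.6445 kWh/t
Corrected W = EF·W_Bond = 1.32·4.6445 = 6.1307 kWh/t
Mill draw = 6.1307 × 1051.8 = 6448.3 kW

P = 6448.3 kW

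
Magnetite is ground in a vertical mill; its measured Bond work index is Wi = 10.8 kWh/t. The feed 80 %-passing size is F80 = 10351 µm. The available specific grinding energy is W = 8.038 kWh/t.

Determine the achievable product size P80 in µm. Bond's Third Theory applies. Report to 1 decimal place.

W_Bond = 10·Wi·(1/√P₈₀ − 1/√F₈₀)
1/√P80 = 1/√F80 + W/(10·Wi)
  = 8.0380/(10·10.8) + 1/√10351 = 0.074426 + 0.009829 = 0.084255
P80 = (1/0.084255)² = 11.8687² = 140.87 µm

P80 = 140.9 µm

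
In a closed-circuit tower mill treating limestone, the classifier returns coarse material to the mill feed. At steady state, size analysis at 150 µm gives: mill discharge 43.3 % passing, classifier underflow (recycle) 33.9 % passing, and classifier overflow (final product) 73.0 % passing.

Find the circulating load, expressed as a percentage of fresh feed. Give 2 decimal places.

CL = 315.96 %

Two-product formula at 150 µm:
d + r·d = r·u + o → r(d−u) = o−d
r = (73.0 − 43.3)/(43.3 − 33.9) = 29.7/9.4 = 3.1596
CL = 100·r = 315.96 %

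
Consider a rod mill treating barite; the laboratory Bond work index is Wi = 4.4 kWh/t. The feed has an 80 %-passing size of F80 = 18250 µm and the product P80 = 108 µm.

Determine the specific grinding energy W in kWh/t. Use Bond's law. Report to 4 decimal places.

W = 3.9082 kWh/t

Bond:  W = 10 Wi (1/√P − 1/√F)
1/√108 = 0.096225;  1/√18250 = 0.007402
W = 10·4.4·(0.096225 − 0.007402) = 3.9082 kWh/t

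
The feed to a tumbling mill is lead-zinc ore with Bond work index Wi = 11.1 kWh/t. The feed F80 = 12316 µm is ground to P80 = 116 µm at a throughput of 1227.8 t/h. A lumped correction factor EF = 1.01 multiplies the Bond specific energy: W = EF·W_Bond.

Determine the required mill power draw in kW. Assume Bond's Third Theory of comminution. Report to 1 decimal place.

W = 10 Wi (P80^-0.5 − F80^-0.5)
W = 10·11.1·(1/√116 − 1/√12316) = 10·11.1·(0.083837) = 9.3059 kWh/t
Corrected W = EF·W_Bond = 1.01·9.3059 = 9.3989 kWh/t
Mill draw = 9.3989 × 1227.8 = 11540.0 kW

P = 11540.0 kW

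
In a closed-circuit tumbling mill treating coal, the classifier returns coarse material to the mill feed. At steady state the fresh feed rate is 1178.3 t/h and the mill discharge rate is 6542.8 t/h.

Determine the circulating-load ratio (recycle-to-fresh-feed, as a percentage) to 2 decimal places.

CL = 455.27 %

M = F + R at steady state, so:
R = M − F = 6542.8 − 1178.3 = 5364.5 t/h
CL = 100·R/F = 100·5364.5/1178.3 = 455.27 %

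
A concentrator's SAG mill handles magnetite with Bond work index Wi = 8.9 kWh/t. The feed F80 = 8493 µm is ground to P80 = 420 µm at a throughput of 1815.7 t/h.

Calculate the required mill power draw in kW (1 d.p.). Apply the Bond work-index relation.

P = 6131.6 kW

Bond: W = 10·Wi·(1/√P80 − 1/√F80)
W = 10·8.9·(1/√420 − 1/√8493) = 10·8.9·(0.037944) = 3.3770 kWh/t
Power = W × throughput = 3.3770 kWh/t × 1815.7 t/h = 6131.6 kW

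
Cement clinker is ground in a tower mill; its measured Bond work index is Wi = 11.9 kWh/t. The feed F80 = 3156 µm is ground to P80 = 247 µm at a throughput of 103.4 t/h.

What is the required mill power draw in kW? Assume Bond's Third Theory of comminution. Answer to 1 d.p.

P = 563.9 kW

Bond: W = 10·Wi·(1/√P80 − 1/√F80)
W = 10·11.9·(1/√247 − 1/√3156) = 10·11.9·(0.045828) = 5.4535 kWh/t
P_mill = W·ṁ = 5.4535·103.4 = 563.9 kW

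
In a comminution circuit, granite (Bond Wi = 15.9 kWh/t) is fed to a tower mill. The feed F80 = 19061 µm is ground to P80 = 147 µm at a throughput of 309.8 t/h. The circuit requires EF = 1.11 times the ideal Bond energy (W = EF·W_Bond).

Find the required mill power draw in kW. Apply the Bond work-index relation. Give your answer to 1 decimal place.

P = 4113.6 kW

W = 10 Wi (1/√P80 − 1/√F80)  [Bond]
W = 10·15.9·(1/√147 − 1/√19061) = 10·15.9·(0.075235) = 11.9624 kWh/t
Corrected W = EF·W_Bond = 1.11·11.9624 = 13.2783 kWh/t
P = W·T = 13.2783·309.8 = 4113.6 kW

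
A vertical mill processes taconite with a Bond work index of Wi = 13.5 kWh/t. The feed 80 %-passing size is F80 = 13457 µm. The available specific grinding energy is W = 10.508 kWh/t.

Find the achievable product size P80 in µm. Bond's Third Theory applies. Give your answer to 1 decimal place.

P80 = 133.8 µm

W = 10·Wi·[P80^(−½) − F80^(−½)]
⇒ 1/√P80 = W/(10·Wi) + 1/√F80
  = 10.5080/(10·13.5) + 1/√13457 = 0.077837 + 0.008620 = 0.086457
P80 = (1/0.086457)² = 11.5664² = 133.78 µm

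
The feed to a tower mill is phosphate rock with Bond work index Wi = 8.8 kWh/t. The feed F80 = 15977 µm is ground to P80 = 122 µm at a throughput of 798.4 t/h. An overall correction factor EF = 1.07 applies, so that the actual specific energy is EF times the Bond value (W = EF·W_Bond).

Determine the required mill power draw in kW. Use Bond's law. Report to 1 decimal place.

P = 6211.5 kW

W = 10 Wi (1/√P80 − 1/√F80)  [Bond]
W = 10·8.8·(1/√122 − 1/√15977) = 10·8.8·(0.082624) = 7.2709 kWh/t
With EF = 1.07: W = 7.2709·1.07 = 7.7799 kWh/t
P = W·T = 7.7799·798.4 = 6211.5 kW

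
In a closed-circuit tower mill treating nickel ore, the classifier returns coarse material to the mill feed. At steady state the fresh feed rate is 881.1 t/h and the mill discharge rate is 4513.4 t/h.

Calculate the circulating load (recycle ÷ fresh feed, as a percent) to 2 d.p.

CL = 412.25 %

Steady state: M = F + R.
R = M − F = 4513.4 − 881.1 = 3632.3 t/h
CL = 100·R/F = 100·3632.3/881.1 = 412.25 %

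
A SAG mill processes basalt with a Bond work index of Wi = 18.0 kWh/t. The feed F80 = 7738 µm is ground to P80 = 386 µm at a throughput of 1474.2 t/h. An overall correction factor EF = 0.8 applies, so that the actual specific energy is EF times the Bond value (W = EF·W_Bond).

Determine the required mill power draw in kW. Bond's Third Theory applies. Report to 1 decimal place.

W = 10 Wi / √P80 − 10 Wi / √F80
W = 10·18.0·(1/√386 − 1/√7738) = 10·18.0·(0.039531) = 7.1155 kWh/t
Corrected W = EF·W_Bond = 0.8·7.1155 = 5.6924 kWh/t
P_mill = W·ṁ = 5.6924·1474.2 = 8391.7 kW

P = 8391.7 kW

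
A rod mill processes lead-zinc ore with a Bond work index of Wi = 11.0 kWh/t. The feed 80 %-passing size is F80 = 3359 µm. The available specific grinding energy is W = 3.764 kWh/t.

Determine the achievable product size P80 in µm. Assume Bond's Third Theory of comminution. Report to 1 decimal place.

P80 = 377.4 µm

Bond: W = 10·Wi·(1/√P80 − 1/√F80)
⇒ 1/√P80 = W/(10·Wi) + 1/√F80
  = 3.7640/(10·11.0) + 1/√3359 = 0.034218 + 0.017254 = 0.051472
P80 = (1/0.051472)² = 19.4279² = 377.44 µm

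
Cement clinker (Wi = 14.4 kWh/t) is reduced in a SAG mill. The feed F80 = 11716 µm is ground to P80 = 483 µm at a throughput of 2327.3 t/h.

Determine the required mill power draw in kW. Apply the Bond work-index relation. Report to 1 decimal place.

W = 10·Wi·[P80^(−½) − F80^(−½)]
W = 10·14.4·(1/√483 − 1/√11716) = 10·14.4·(0.036263) = 5.2219 kWh/t
Mill draw = 5.2219 × 2327.3 = 12152.8 kW

P = 12152.8 kW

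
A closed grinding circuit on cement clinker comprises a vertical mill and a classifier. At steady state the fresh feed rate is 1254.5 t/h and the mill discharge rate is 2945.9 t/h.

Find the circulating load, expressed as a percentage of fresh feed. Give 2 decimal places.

Mill node: discharge = fresh + recycle.
R = M − F = 2945.9 − 1254.5 = 1691.4 t/h
CL = 100·R/F = 100·1691.4/1254.5 = 134.83 %

CL = 134.83 %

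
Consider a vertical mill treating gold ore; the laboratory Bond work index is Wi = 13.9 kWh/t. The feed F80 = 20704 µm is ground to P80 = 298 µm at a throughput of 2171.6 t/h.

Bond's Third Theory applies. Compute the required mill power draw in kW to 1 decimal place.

Bond: W = 10·Wi·(1/√P80 − 1/√F80)
W = 10·13.9·(1/√298 − 1/√20704) = 10·13.9·(0.050979) = 7.0860 kWh/t
P = W·T = 7.0860·2171.6 = 15388.0 kW

P = 15388.0 kW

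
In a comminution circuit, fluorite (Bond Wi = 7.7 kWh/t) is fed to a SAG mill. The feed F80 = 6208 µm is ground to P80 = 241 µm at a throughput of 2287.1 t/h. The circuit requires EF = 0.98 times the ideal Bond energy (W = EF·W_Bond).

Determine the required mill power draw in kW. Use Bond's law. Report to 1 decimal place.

W = 10 Wi / √P80 − 10 Wi / √F80
W = 10·7.7·(1/√241 − 1/√6208) = 10·7.7·(0.051724) = 3.9827 kWh/t
With EF = 0.98: W = 3.9827·0.98 = 3.9031 kWh/t
Power = W × throughput = 3.9031 kWh/t × 2287.1 t/h = 8926.7 kW

P = 8926.7 kW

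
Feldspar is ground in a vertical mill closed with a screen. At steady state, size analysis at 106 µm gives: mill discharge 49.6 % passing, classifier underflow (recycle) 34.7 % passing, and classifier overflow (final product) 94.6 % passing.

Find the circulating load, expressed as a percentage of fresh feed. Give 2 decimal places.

Let r = R/F. Size balance at 106 µm:
r = (o − d)/(d − u)
r = (94.6 − 49.6)/(49.6 − 34.7) = 45.0/14.9 = 3.0201
CL = 100·r = 302.01 %

CL = 302.01 %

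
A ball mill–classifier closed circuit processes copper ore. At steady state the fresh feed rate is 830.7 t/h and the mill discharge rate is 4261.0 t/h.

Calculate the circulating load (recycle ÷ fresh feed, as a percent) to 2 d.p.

CL = 412.94 %

M = F + R at steady state, so:
R = M − F = 4261.0 − 830.7 = 3430.3 t/h
CL = 100·R/F = 100·3430.3/830.7 = 412.94 %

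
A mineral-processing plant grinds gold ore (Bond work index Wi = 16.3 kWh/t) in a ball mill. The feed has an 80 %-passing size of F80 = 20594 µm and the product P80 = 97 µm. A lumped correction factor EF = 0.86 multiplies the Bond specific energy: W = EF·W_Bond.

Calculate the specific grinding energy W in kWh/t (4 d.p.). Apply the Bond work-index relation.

Bond:  W = 10 Wi (1/√P − 1/√F)
1/√97 = 0.101535;  1/√20594 = 0.006968
W = 10·16.3·(0.101535 − 0.006968) = 15.4143 kWh/t
W_actual = 0.86 × 15.4143 = 13.2563 kWh/t

W = 13.2563 kWh/t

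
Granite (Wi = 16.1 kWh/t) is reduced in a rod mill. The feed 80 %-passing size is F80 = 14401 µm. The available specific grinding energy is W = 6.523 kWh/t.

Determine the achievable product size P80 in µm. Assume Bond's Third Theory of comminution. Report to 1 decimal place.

P80 = 419.1 µm

W = 10 Wi / √P80 − 10 Wi / √F80
⇒ 1/√P80 = W/(10·Wi) + 1/√F80
  = 6.5230/(10·16.1) + 1/√14401 = 0.040516 + 0.008333 = 0.048849
P80 = (1/0.048849)² = 20.4714² = 419.08 µm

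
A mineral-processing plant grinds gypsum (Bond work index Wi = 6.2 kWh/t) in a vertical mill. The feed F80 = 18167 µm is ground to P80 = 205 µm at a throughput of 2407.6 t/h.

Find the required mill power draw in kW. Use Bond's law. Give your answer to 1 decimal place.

Bond: W = 10·Wi·(1/√P80 − 1/√F80)
W = 10·6.2·(1/√205 − 1/√18167) = 10·6.2·(0.062424) = 3.8703 kWh/t
P_mill = W·ṁ = 3.8703·2407.6 = 9318.1 kW

P = 9318.1 kW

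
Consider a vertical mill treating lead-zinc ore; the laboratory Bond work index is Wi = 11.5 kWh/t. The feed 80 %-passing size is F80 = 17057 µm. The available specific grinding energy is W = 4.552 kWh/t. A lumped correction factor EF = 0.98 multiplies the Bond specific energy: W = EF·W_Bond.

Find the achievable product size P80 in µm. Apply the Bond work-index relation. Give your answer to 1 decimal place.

W = 10 Wi / √P80 − 10 Wi / √F80
W_Bond = W / EF = 4.552 / 0.98 = 4.6449 kWh/t
⇒ 1/√P80 = W_Bond/(10 Wi) + 1/√F80
  = 4.6449/(10·11.5) + 1/√17057 = 0.040390 + 0.007657 = 0.048047
P80 = (1/0.048047)² = 20.8128² = 433.17 µm

P80 = 433.2 µm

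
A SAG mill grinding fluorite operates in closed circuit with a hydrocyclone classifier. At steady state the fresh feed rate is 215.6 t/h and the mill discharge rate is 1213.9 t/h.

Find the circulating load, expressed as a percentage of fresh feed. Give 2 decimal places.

Mill node: discharge = fresh + recycle.
R = M − F = 1213.9 − 215.6 = 998.3 t/h
CL = 100·R/F = 100·998.3/215.6 = 463.03 %

CL = 463.03 %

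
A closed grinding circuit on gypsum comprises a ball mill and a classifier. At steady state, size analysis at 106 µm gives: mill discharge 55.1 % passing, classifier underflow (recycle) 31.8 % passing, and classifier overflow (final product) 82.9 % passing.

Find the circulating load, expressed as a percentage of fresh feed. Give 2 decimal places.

Classifier node, passing 106 µm:
r = (o − d)/(d − u)
r = (82.9 − 55.1)/(55.1 − 31.8) = 27.8/23.3 = 1.1931
CL = 100·r = 119.31 %

CL = 119.31 %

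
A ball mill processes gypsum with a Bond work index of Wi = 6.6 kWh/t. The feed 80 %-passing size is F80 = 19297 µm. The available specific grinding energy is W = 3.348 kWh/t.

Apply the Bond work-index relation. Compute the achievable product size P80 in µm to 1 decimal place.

P80 = 298.0 µm

Bond:  W = 10 Wi (1/√P − 1/√F)
⇒ 1/√P80 = W/(10·Wi) + 1/√F80
  = 3.3480/(10·6.6) + 1/√19297 = 0.050727 + 0.007199 = 0.057926
P80 = (1/0.057926)² = 17.2634² = 298.03 µm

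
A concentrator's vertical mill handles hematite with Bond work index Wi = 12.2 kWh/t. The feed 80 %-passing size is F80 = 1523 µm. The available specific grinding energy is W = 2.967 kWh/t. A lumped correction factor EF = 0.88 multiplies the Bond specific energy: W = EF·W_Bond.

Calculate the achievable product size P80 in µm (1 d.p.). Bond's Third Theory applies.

P80 = 352.5 µm

W = 10·Wi·(P80^(-½) − F80^(-½))
W_Bond = W / EF = 2.967 / 0.88 = 3.3716 kWh/t
P80^(−½) = W_Bond/(10 Wi) + F80^(−½)
  = 3.3716/(10·12.2) + 1/√1523 = 0.027636 + 0.025624 = 0.053260
P80 = (1/0.053260)² = 18.7758² = 352.53 µm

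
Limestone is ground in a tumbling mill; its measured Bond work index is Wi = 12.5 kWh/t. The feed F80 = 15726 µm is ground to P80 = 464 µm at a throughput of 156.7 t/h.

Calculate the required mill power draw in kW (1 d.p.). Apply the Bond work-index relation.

P = 753.1 kW

W = 10·Wi·[P80^(−½) − F80^(−½)]
W = 10·12.5·(1/√464 − 1/√15726) = 10·12.5·(0.038450) = 4.8062 kWh/t
P = W·T = 4.8062·156.7 = 753.1 kW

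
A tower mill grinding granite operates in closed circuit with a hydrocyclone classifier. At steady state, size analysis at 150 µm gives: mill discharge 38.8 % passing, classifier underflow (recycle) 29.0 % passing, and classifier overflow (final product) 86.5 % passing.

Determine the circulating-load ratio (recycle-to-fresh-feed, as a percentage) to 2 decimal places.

Classifier node, passing 150 µm:
r = (o − d)/(d − u)
r = (86.5 − 38.8)/(38.8 − 29.0) = 47.7/9.8 = 4.8673
CL = 100·r = 486.73 %

CL = 486.73 %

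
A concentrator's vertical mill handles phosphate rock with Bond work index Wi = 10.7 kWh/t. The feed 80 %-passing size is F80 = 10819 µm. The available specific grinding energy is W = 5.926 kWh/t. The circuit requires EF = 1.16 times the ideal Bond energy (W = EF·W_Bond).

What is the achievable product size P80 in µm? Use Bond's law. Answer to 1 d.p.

P80 = 304.0 µm

W = 10 Wi (P80^-0.5 − F80^-0.5)
W_Bond = W / EF = 5.926 / 1.16 = 5.1086 kWh/t
⇒ 1/√P80 = W_Bond/(10·Wi) + 1/√F80
  = 5.1086/(10·10.7) + 1/√10819 = 0.047744 + 0.009614 = 0.057358
P80 = (1/0.057358)² = 17.4343² = 303.96 µm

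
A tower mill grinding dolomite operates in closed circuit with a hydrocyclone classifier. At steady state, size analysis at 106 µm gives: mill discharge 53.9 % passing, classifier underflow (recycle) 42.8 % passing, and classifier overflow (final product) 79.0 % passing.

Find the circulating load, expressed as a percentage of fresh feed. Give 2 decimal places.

CL = 226.13 %

Classifier node, passing 106 µm:
d + r·d = r·u + o → r(d−u) = o−d
r = (79.0 − 53.9)/(53.9 − 42.8) = 25.1/11.1 = 2.2613
CL = 100·r = 226.13 %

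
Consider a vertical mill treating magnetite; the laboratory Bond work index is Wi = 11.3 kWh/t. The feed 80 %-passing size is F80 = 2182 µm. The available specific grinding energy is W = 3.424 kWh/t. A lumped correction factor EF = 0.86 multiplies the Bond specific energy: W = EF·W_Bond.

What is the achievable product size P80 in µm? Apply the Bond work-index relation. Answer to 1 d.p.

P80 = 311.7 µm

W = 10·Wi·[P80^(−½) − F80^(−½)]
W_Bond = W / EF = 3.424 / 0.86 = 3.9814 kWh/t
P80^-0.5 = F80^-0.5 + W_Bond/(10 Wi)
  = 3.9814/(10·11.3) + 1/√2182 = 0.035234 + 0.021408 = 0.056641
P80 = (1/0.056641)² = 17.6549² = 311.70 µm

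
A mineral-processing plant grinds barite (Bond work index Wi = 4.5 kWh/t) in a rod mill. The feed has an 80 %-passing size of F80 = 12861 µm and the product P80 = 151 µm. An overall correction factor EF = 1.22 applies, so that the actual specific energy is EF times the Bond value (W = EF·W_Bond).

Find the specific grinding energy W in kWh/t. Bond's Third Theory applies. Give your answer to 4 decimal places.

W = 3.9836 kWh/t

W = 10·Wi·(P80^(-½) − F80^(-½))
1/√151 = 0.081379;  1/√12861 = 0.008818
W = 10·4.5·(0.081379 − 0.008818) = 3.2652 kWh/t
With EF = 1.22: W = 3.2652·1.22 = 3.9836 kWh/t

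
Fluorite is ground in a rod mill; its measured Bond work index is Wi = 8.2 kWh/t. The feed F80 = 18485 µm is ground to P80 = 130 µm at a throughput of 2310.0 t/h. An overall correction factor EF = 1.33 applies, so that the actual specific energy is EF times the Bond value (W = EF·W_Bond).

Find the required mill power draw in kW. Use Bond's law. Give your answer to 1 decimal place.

P = 20242.6 kW

Bond:  W = 10 Wi (1/√P − 1/√F)
W = 10·8.2·(1/√130 − 1/√18485) = 10·8.2·(0.080351) = 6.5888 kWh/t
Apply correction: 6.5888 × 1.33 = 8.7630 kWh/t
P_mill = W·ṁ = 8.7630·2310.0 = 20242.6 kW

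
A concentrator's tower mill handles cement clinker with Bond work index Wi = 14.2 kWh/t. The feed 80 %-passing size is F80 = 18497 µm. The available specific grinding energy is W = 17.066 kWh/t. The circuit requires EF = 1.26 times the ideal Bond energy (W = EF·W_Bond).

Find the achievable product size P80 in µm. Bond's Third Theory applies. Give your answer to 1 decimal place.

P80 = 94.7 µm

W = 10·Wi·(P80^(-½) − F80^(-½))
W_Bond = W / EF = 17.066 / 1.26 = 13.5444 kWh/t
P80^(−½) = W_Bond/(10 Wi) + F80^(−½)
  = 13.5444/(10·14.2) + 1/√18497 = 0.095383 + 0.007353 = 0.102736
P80 = (1/0.102736)² = 9.7337² = 94.74 µm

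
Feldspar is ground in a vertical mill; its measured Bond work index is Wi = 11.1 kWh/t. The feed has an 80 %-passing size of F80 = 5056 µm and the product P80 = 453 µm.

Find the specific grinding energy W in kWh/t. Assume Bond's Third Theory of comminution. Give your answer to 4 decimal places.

W = 3.6542 kWh/t

W = 10·Wi·(P80^(-½) − F80^(-½))
1/√453 = 0.046984;  1/√5056 = 0.014064
W = 10·11.1·(0.046984 − 0.014064) = 3.6542 kWh/t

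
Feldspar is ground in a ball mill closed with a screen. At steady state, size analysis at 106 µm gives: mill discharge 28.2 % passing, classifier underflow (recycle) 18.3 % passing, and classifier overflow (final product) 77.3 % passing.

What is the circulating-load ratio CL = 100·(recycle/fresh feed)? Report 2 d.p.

Two-product formula at 106 µm:
(1+r)d = ru + o → r = (o−d)/(d−u)
r = (77.3 − 28.2)/(28.2 − 18.3) = 49.1/9.9 = 4.9596
CL = 100·r = 495.96 %

CL = 495.96 %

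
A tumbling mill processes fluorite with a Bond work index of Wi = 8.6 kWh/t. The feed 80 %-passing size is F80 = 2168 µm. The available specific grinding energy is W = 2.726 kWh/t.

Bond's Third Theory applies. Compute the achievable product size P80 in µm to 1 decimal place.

W_Bond = 10·Wi·(1/√P₈₀ − 1/√F₈₀)
P80^-0.5 = F80^-0.5 + W/(10 Wi)
  = 2.7260/(10·8.6) + 1/√2168 = 0.031698 + 0.021477 = 0.053175
P80 = (1/0.053175)² = 18.8060² = 353.67 µm

P80 = 353.7 µm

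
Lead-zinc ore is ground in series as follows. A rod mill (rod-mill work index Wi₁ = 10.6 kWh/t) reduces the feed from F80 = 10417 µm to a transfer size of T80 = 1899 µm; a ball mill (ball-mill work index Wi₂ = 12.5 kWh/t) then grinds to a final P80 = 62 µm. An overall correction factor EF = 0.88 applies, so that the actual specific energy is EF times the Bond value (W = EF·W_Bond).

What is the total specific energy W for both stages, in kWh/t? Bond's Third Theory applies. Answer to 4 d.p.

W = 12.6724 kWh/t

W = 10 Wi (P80^-0.5 − F80^-0.5)
Stage 1 (10417→1899 µm, Wi₁=10.6): W₁ = 10·10.6·(0.022948 − 0.009798) = 1.3939 kWh/t
Stage 2 (1899→62 µm, Wi₂=12.5): W₂ = 10·12.5·(0.127000 − 0.022948) = 13.0066 kWh/t
W = W₁ + W₂ = 1.3939 + 13.0066 = 14.4004 kWh/t
Apply correction: 14.4004 × 0.88 = 12.6724 kWh/t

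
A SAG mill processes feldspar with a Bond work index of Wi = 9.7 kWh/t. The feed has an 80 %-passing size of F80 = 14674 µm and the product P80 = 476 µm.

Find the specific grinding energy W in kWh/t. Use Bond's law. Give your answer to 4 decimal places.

W = 3.6452 kWh/t

W = 10 Wi (1/√P80 − 1/√F80)  [Bond]
1/√476 = 0.045835;  1/√14674 = 0.008255
W = 10·9.7·(0.045835 − 0.008255) = 3.6452 kWh/t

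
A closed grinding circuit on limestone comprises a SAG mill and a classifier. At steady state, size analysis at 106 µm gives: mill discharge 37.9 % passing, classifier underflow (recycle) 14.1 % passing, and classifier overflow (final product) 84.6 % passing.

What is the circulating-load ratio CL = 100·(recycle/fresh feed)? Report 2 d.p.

CL = 196.22 %

Let r = R/F. Size balance at 106 µm:
d + r·d = r·u + o → r(d−u) = o−d
r = (84.6 − 37.9)/(37.9 − 14.1) = 46.7/23.8 = 1.9622
CL = 100·r = 196.22 %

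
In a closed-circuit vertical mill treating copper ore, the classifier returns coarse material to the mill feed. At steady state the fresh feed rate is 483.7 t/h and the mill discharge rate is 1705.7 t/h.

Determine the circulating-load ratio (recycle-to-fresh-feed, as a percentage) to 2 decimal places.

CL = 252.64 %

Mill node: discharge = fresh + recycle.
R = M − F = 1705.7 − 483.7 = 1222.0 t/h
CL = 100·R/F = 100·1222.0/483.7 = 252.64 %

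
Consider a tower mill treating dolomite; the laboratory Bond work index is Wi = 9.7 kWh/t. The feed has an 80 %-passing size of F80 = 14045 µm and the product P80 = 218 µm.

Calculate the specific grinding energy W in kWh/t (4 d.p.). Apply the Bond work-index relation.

W = 10 Wi (P80^-0.5 − F80^-0.5)
1/√218 = 0.067729;  1/√14045 = 0.008438
W = 10·9.7·(0.067729 − 0.008438) = 5.7512 kWh/t

W = 5.7512 kWh/t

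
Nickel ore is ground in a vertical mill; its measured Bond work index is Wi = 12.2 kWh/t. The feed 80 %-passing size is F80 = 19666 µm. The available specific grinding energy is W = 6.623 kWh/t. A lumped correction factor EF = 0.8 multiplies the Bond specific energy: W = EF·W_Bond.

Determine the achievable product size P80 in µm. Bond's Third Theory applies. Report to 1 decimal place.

W = 10·Wi·(P80^(-½) − F80^(-½))
W_Bond = W / EF = 6.623 / 0.8 = 8.2788 kWh/t
P80^-0.5 = F80^-0.5 + W_Bond/(10 Wi)
  = 8.2788/(10·12.2) + 1/√19666 = 0.067859 + 0.007131 = 0.074989
P80 = (1/0.074989)² = 13.3352² = 177.83 µm

P80 = 177.8 µm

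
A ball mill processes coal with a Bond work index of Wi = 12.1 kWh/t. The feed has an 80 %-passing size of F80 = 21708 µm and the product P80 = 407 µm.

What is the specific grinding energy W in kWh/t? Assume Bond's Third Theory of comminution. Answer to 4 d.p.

Bond:  W = 10 Wi (1/√P − 1/√F)
1/√407 = 0.049568;  1/√21708 = 0.006787
W = 10·12.1·(0.049568 − 0.006787) = 5.1765 kWh/t

W = 5.1765 kWh/t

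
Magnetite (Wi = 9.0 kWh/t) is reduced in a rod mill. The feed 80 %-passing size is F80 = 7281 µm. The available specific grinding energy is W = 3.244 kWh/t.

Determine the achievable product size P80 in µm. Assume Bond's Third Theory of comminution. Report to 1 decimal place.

W_Bond = 10·Wi·(1/√P₈₀ − 1/√F₈₀)
⇒ 1/√P80 = W/(10·Wi) + 1/√F80
  = 3.2440/(10·9.0) + 1/√7281 = 0.036044 + 0.011719 = 0.047764
P80 = (1/0.047764)² = 20.9363² = 438.33 µm

P80 = 438.3 µm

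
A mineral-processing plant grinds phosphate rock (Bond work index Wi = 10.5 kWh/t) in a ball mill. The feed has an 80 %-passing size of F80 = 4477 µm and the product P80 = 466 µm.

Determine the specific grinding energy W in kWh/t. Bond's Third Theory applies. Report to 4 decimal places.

W = 3.2948 kWh/t

W = 10 Wi (P80^-0.5 − F80^-0.5)
1/√466 = 0.046324;  1/√4477 = 0.014945
W = 10·10.5·(0.046324 − 0.014945) = 3.2948 kWh/t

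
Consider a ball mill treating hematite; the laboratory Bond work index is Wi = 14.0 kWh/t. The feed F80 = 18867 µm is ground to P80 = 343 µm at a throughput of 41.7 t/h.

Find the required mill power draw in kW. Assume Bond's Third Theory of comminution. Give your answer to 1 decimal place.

Bond:  W = 10 Wi (1/√P − 1/√F)
W = 10·14.0·(1/√343 − 1/√18867) = 10·14.0·(0.046715) = 6.5400 kWh/t
P = W·T = 6.5400·41.7 = 272.7 kW

P = 272.7 kW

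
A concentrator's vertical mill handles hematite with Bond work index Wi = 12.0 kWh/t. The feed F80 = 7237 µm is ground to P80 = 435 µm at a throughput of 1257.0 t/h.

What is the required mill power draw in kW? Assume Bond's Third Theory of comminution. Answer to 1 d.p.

P = 5459.1 kW

W = 10 Wi / √P80 − 10 Wi / √F80
W = 10·12.0·(1/√435 − 1/√7237) = 10·12.0·(0.036191) = 4.3430 kWh/t
Mill draw = 4.3430 × 1257.0 = 5459.1 kW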